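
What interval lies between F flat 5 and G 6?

F to G spans two letter names (F-G), plus an octave — that makes it a ninth of some quality.
The major ninth is 14 semitones; here we have 15, one semitone wider: augmented.
(Equivalently, a compound augmented second: an augmented second plus an octave.)

augmented 9th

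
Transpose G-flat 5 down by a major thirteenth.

B-double-flat 3

Six letters down from G (plus an octave) reaches B.
Moving 21 semitones down from Gb5 (the size of a major thirteenth) reaches Bbb3.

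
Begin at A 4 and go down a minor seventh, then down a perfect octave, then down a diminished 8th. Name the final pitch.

Down a minor seventh from A4: B3 (10 semitones down).
Down a perfect octave from B3: B2 (12 semitones down).
B2 down a diminished octave → B#1 (11 semitones).

B sharp 1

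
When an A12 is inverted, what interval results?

d4

First reduce the compound augmented twelfth to its simple form, an augmented fifth.
The rule of nine gives the new number: 9 − 5 = 4, so a fifth becomes a fourth.
And augmented becomes diminished under inversion, so we get a diminished fourth.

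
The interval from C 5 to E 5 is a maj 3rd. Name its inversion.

minor 6th

Inverted interval numbers add to nine, so a third pairs with a sixth (3 + 6 = 9).
The quality also flips — major becomes minor — giving a minor sixth.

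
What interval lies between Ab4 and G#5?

augmented seventh

A to G spans seven letter names (A-B-C-D-E-F-G): a seventh.
A major seventh would be 11 semitones; Ab4 to G#5 is 12, one semitone wider, so the interval is augmented.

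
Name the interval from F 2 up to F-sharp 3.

F to F is the same letter name, plus an octave: an octave.
A perfect octave would be 12 semitones; F2 to F#3 is 13, one semitone wider, so the interval is augmented.

A8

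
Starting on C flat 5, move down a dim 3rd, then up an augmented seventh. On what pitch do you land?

Down a diminished third from Cb5: A4 (2 semitones down).
An augmented seventh up from A4 is G##5.

G double-sharp 5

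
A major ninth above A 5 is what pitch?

B 6

Two letters up from A (plus an octave) reaches B.
A major ninth spans 14 semitones, so from A5 the target pitch is B6.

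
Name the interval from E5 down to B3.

perfect eleventh

Descending from E5 to B3 is the same interval as ascending B3 to E5.
B to E spans four letter names (B-C-D-E), plus an octave — that makes it an eleventh of some quality.
The perfect eleventh spans 17 semitones, and B3 to E5 is exactly 17 semitones — so this is a perfect eleventh.
(Equivalently, a compound perfect fourth: a perfect fourth plus an octave.)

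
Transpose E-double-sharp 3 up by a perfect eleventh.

The eleventh's letter: E up four letter names plus an octave → A.
A perfect eleventh is 17 semitones; 17 semitones up from E##3 gives A##4.

A-double-sharp 4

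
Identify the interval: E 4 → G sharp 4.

E to G spans three letter names (E-F-G), so the interval is some kind of third.
Counting semitones, E4→G#4 is 4, which is the major third.

M3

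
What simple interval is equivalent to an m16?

Subtracting seven from the interval number removes an octave: 16 − 14 = 2.
That makes a minor sixteenth a compound minor second — 2 octaves plus a minor second.

minor 2nd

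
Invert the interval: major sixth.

m3

Interval numbers invert to sum to nine: 6 + 3 = 9, so a sixth inverts to a third.
The quality also flips — major becomes minor — giving a minor third.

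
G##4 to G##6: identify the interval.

perfect fifteenth

G to G is the same letter name, plus 2 octaves — that makes it a fifteenth of some quality.
The perfect fifteenth spans 24 semitones, and G##4 to G##6 is exactly 24 semitones — so this is a perfect fifteenth.
(Equivalently, a compound perfect octave: a perfect octave plus an octave.)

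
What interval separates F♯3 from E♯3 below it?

m2

Descending from F#3 to E#3 is the same interval as ascending E#3 to F#3.
E to F spans two letter names (E-F) — that makes it a second of some quality.
A major second would be 2 semitones, but E#3 to F#3 is 1 — one semitone narrower, making it a minor second.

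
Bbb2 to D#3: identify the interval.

B to D spans three letter names (B-C-D): a third.
The major third is 4 semitones; here we have 6, two semitones wider: doubly augmented.

doubly augmented third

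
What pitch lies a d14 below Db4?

The fourteenth's letter: D down seven letter names plus an octave → E.
Moving 21 semitones down from Db4 (the size of a diminished fourteenth) reaches E2.

E2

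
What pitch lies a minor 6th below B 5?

The sixth takes the letter from B down to D.
Moving 8 semitones down from B5 (the size of a minor sixth) reaches D#5.

D-sharp 5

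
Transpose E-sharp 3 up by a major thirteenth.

Six letters up from E (plus an octave) reaches C.
Moving 21 semitones up from E#3 (the size of a major thirteenth) reaches C##5.

C-double-sharp 5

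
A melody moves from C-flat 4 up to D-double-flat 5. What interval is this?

C to D spans two letter names (C-D), plus an octave, so the interval is some kind of ninth.
At 13 semitones, Cb4→Dbb5 falls one short of a major ninth: minor.
(Equivalently, a compound minor second: a minor second plus an octave.)

minor ninth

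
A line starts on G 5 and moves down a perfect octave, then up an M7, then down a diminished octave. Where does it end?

A perfect octave down from G5 is G4.
A major seventh up from G4 is F#5.
A diminished octave down from F#5 is F##4.

F double-sharp 4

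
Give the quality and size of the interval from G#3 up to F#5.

G to F spans seven letter names (G-A-B-C-D-E-F), plus an octave — that makes it a fourteenth of some quality.
At 22 semitones, G#3→F#5 falls one short of a major fourteenth: minor.
(Equivalently, a compound minor seventh: a minor seventh plus an octave.)

minor fourteenth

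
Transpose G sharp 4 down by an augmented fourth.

D 4

Counting four letter names down from G lands on D.
An augmented fourth spans 6 semitones, so from G#4 the target pitch is D4.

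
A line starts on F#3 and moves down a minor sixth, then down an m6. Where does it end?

A minor sixth down from F#3 is A#2.
Down a minor sixth from A#2: C##2 (8 semitones down).

C##2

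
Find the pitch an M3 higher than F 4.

A 4

The third takes the letter from F up to A.
A major third spans 4 semitones, so from F4 the target pitch is A4.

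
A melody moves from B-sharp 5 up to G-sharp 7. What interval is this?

B to G spans six letter names (B-C-D-E-F-G), plus an octave: a thirteenth.
A major thirteenth would be 21 semitones, but B#5 to G#7 is 20 — one semitone narrower, making it a minor thirteenth.
(Equivalently, a compound minor sixth: a minor sixth plus an octave.)

m13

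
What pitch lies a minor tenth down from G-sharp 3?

E-sharp 2

Three letters down from G (plus an octave) reaches E.
Moving 15 semitones down from G#3 (the size of a minor tenth) reaches E#2.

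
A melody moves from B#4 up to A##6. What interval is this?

major 14th

B to A spans seven letter names (B-C-D-E-F-G-A), plus an octave, so the interval is some kind of fourteenth.
The major fourteenth spans 23 semitones, and B#4 to A##6 is exactly 23 semitones — so this is a major fourteenth.
(Equivalently, a compound major seventh: a major seventh plus an octave.)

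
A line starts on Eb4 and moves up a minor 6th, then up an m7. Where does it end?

Eb4 up a minor sixth → Cb5 (8 semitones).
A minor seventh up from Cb5 is Bbb5.

Bbb5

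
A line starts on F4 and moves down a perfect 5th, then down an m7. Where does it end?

C3

F4 down a perfect fifth → Bb3 (7 semitones).
A minor seventh down from Bb3 is C3.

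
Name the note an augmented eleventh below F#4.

C3

The eleventh's letter: F down four letter names plus an octave → C.
An augmented eleventh is 18 semitones; 18 semitones down from F#4 gives C3.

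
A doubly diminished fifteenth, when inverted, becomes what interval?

AA1

First reduce the compound doubly diminished fifteenth to its simple form, a doubly diminished octave.
The rule of nine gives the new number: 9 − 8 = 1, so an octave becomes a unison.
And doubly diminished becomes doubly augmented under inversion, so we get a doubly augmented unison.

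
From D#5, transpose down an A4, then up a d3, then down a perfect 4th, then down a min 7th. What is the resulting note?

An augmented fourth down from D#5 is A4.
Up a diminished third from A4: Cb5 (2 semitones up).
Down a perfect fourth from Cb5: Gb4 (5 semitones down).
Down a minor seventh from Gb4: Ab3 (10 semitones down).

Ab3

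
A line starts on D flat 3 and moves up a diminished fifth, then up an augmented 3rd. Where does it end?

Db3 up a diminished fifth → Abb3 (6 semitones).
Up an augmented third from Abb3: C4 (5 semitones up).

C 4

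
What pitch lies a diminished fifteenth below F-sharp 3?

A fifteenth keeps the letter name F, two octaves down from F.
Moving 23 semitones down from F#3 (the size of a diminished fifteenth) reaches F##1.

F-double-sharp 1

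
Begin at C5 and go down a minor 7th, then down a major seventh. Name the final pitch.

Eb3

Down a minor seventh from C5: D4 (10 semitones down).
A major seventh down from D4 is Eb3.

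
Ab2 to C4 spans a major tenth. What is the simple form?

M3

Each octave removed subtracts seven from the number: 10 − 7 = 3.
That makes a major tenth a compound major third — an octave plus a major third.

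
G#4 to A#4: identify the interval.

major 2nd

G to A spans two letter names (G-A) — that makes it a second of some quality.
Counting semitones, G#4→A#4 is 2, which is the major second.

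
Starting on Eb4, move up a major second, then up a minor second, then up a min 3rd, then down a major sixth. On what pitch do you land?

Eb4 up a major second → F4 (2 semitones).
Up a minor second from F4: Gb4 (1 semitone up).
A minor third up from Gb4 is Bbb4.
Down a major sixth from Bbb4: Dbb4 (9 semitones down).

Dbb4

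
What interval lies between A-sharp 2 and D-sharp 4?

perfect eleventh

A to D spans four letter names (A-B-C-D), plus an octave: an eleventh.
A#2 to D#4 is 17 semitones, matching the perfect eleventh exactly, so the quality is perfect.
(Equivalently, a compound perfect fourth: a perfect fourth plus an octave.)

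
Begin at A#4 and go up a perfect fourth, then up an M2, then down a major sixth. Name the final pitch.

A perfect fourth up from A#4 is D#5.
D#5 up a major second → E#5 (2 semitones).
A major sixth down from E#5 is G#4.

G#4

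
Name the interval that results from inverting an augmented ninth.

d7

First reduce the compound augmented ninth to its simple form, an augmented second.
Interval numbers invert to sum to nine: 2 + 7 = 9, so a second inverts to a seventh.
And augmented becomes diminished under inversion, so we get a diminished seventh.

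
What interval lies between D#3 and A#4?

D to A spans five letter names (D-E-F-G-A), plus an octave — that makes it a twelfth of some quality.
The perfect twelfth spans 19 semitones, and D#3 to A#4 is exactly 19 semitones — so this is a perfect twelfth.
(Equivalently, a compound perfect fifth: a perfect fifth plus an octave.)

perfect twelfth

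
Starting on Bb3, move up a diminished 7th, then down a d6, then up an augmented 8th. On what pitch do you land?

C#5

Up a diminished seventh from Bb3: Abb4 (9 semitones up).
Down a diminished sixth from Abb4: C4 (7 semitones down).
C4 up an augmented octave → C#5 (13 semitones).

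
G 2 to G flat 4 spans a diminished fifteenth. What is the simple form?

diminished 8th

Take out an octave (7 from the number): 15 − 7 = 8.
So a diminished fifteenth is an octave plus a diminished octave. The quality is unchanged.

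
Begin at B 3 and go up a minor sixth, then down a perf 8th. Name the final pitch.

G 3

B3 up a minor sixth → G4 (8 semitones).
A perfect octave down from G4 is G3.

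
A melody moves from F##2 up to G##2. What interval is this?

major second

F to G spans two letter names (F-G), so the interval is some kind of second.
The major second spans 2 semitones, and F##2 to G##2 is exactly 2 semitones — so this is a major second.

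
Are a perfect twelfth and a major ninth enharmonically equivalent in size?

A perfect twelfth is 19 semitones but a major ninth is 14 semitones — different sizes.

No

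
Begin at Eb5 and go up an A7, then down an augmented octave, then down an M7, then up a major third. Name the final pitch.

G4

Eb5 up an augmented seventh → D#6 (12 semitones).
D#6 down an augmented octave → D5 (13 semitones).
Down a major seventh from D5: Eb4 (11 semitones down).
Eb4 up a major third → G4 (4 semitones).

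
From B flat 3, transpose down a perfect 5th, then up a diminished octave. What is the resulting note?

E double-flat 4

Down a perfect fifth from Bb3: Eb3 (7 semitones down).
A diminished octave up from Eb3 is Ebb4.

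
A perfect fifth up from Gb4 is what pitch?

Db5

Five letter names up from G: D.
Moving 7 semitones up from Gb4 (the size of a perfect fifth) reaches Db5.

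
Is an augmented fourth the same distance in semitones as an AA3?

Both span 6 semitones: an augmented fourth and a doubly augmented third are the same chromatic distance.

Yes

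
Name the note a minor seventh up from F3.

Counting seven letter names up from F lands on E.
Moving 10 semitones up from F3 (the size of a minor seventh) reaches Eb4.

Eb4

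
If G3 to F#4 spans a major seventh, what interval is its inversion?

minor 2nd

The rule of nine gives the new number: 9 − 7 = 2, so a seventh becomes a second.
Quality inverts too: major becomes minor. That makes the inversion a minor second.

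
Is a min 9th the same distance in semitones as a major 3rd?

A minor ninth is 13 semitones but a major third is 4 semitones — different sizes.

No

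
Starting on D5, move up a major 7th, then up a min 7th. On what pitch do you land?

A major seventh up from D5 is C#6.
C#6 up a minor seventh → B6 (10 semitones).

B6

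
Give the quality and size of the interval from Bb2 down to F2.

Descending from Bb2 to F2 is the same interval as ascending F2 to Bb2.
F to B spans four letter names (F-G-A-B), so the interval is some kind of fourth.
Counting semitones, F2→Bb2 is 5, which is the perfect fourth.

P4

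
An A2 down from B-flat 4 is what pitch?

Two letter names down from B: A.
An augmented second spans 3 semitones, so from Bb4 the target pitch is Abb4.

A-double-flat 4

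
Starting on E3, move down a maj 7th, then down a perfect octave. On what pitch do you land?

F1

E3 down a major seventh → F2 (11 semitones).
A perfect octave down from F2 is F1.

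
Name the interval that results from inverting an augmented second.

diminished 7th

The rule of nine gives the new number: 9 − 2 = 7, so a second becomes a seventh.
Quality inverts too: augmented becomes diminished. That makes the inversion a diminished seventh.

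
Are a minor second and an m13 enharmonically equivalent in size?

A minor second is 1 semitone but a minor thirteenth is 20 semitones — different sizes.

No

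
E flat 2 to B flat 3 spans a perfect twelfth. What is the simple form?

Each octave removed subtracts seven from the number: 12 − 7 = 5.
So a perfect twelfth is an octave plus a perfect fifth. The quality is unchanged.

perfect 5th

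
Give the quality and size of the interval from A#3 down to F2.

Descending from A#3 to F2 is the same interval as ascending F2 to A#3.
F to A spans three letter names (F-G-A), plus an octave, so the interval is some kind of tenth.
A major tenth would be 16 semitones; F2 to A#3 is 17, one semitone wider, so the interval is augmented.
(Equivalently, a compound augmented third: an augmented third plus an octave.)

A10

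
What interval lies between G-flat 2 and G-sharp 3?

doubly augmented octave

G to G is the same letter name, plus an octave, so the interval is some kind of octave.
Gb2 to G#3 spans 14 semitones — two semitones wider than the perfect octave (12) — giving a doubly augmented octave.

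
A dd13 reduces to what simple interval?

doubly diminished 6th

Subtracting seven from the interval number removes an octave: 13 − 7 = 6.
That makes a doubly diminished thirteenth a compound doubly diminished sixth — an octave plus a doubly diminished sixth.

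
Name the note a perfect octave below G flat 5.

G flat 4

For an octave the letter name doesn't change: still G, an octave down.
Moving 12 semitones down from Gb5 (the size of a perfect octave) reaches Gb4.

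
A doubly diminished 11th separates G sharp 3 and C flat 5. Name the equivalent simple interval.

doubly diminished fourth

Take out an octave (7 from the number): 11 − 7 = 4.
So a doubly diminished eleventh is an octave plus a doubly diminished fourth. The quality is unchanged.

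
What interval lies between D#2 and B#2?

major 6th

D to B spans six letter names (D-E-F-G-A-B): a sixth.
D#2 to B#2 is 9 semitones, matching the major sixth exactly, so the quality is major.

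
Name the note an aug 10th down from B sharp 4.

G 3

Counting three letter names plus an octave down from B lands on G.
An augmented tenth spans 17 semitones, so from B#4 the target pitch is G3.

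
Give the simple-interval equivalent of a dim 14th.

Take out an octave (7 from the number): 14 − 7 = 7.
Quality carries through unchanged, so the simple form is a diminished seventh.

diminished 7th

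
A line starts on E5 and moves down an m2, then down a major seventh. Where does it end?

E4

Down a minor second from E5: D#5 (1 semitone down).
D#5 down a major seventh → E4 (11 semitones).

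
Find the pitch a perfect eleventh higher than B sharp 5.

E sharp 7

Counting four letter names plus an octave up from B lands on E.
Moving 17 semitones up from B#5 (the size of a perfect eleventh) reaches E#7.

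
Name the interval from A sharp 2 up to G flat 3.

A to G spans seven letter names (A-B-C-D-E-F-G), so the interval is some kind of seventh.
A#2 to Gb3 spans 8 semitones — three semitones narrower than the major seventh (11) — giving a doubly diminished seventh.

doubly diminished seventh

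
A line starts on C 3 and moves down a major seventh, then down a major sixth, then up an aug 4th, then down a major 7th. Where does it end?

Down a major seventh from C3: Db2 (11 semitones down).
A major sixth down from Db2 is Fb1.
Up an augmented fourth from Fb1: Bb1 (6 semitones up).
Bb1 down a major seventh → Cb1 (11 semitones).

C flat 1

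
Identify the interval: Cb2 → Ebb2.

minor third

C to E spans three letter names (C-D-E), so the interval is some kind of third.
A major third would be 4 semitones, but Cb2 to Ebb2 is 3 — one semitone narrower, making it a minor third.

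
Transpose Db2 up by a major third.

Three letter names up from D: F.
A major third spans 4 semitones, so from Db2 the target pitch is F2.

F2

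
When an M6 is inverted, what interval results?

Inverted interval numbers add to nine, so a sixth pairs with a third (6 + 3 = 9).
Quality inverts too: major becomes minor. That makes the inversion a minor third.

minor 3rd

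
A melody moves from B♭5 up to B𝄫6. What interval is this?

diminished 8th

B to B is the same letter name, plus an octave, so the interval is some kind of octave.
Bb5 to Bbb6 spans 11 semitones — one semitone narrower than the perfect octave (12) — giving a diminished octave.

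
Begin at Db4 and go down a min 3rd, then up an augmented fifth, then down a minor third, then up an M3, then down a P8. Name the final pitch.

F##3

Db4 down a minor third → Bb3 (3 semitones).
Up an augmented fifth from Bb3: F#4 (8 semitones up).
A minor third down from F#4 is D#4.
Up a major third from D#4: F##4 (4 semitones up).
A perfect octave down from F##4 is F##3.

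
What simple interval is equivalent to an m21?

minor seventh

Take out 2 octaves (14 from the number): 21 − 14 = 7.
Quality carries through unchanged, so the simple form is a minor seventh.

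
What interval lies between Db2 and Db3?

perfect octave

D to D is the same letter name, plus an octave, so the interval is some kind of octave.
Counting semitones, Db2→Db3 is 12, which is the perfect octave.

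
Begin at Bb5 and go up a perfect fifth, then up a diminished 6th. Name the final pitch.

Up a perfect fifth from Bb5: F6 (7 semitones up).
F6 up a diminished sixth → Dbb7 (7 semitones).

Dbb7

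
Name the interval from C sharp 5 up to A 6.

m13

C to A spans six letter names (C-D-E-F-G-A), plus an octave — that makes it a thirteenth of some quality.
A major thirteenth would be 21 semitones, but C#5 to A6 is 20 — one semitone narrower, making it a minor thirteenth.
(Equivalently, a compound minor sixth: a minor sixth plus an octave.)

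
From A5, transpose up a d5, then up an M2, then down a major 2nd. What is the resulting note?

Up a diminished fifth from A5: Eb6 (6 semitones up).
Up a major second from Eb6: F6 (2 semitones up).
F6 down a major second → Eb6 (2 semitones).

Eb6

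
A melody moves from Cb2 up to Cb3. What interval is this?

P8

C to C is the same letter name, plus an octave, so the interval is some kind of octave.
The perfect octave spans 12 semitones, and Cb2 to Cb3 is exactly 12 semitones — so this is a perfect octave.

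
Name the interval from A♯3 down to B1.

Descending from A#3 to B1 is the same interval as ascending B1 to A#3.
B to A spans seven letter names (B-C-D-E-F-G-A), plus an octave: a fourteenth.
Counting semitones, B1→A#3 is 23, which is the major fourteenth.
(Equivalently, a compound major seventh: a major seventh plus an octave.)

M14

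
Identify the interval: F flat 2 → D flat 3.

M6

F to D spans six letter names (F-G-A-B-C-D), so the interval is some kind of sixth.
The major sixth spans 9 semitones, and Fb2 to Db3 is exactly 9 semitones — so this is a major sixth.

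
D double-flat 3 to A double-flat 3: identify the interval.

perfect 5th

D to A spans five letter names (D-E-F-G-A): a fifth.
Counting semitones, Dbb3→Abb3 is 7, which is the perfect fifth.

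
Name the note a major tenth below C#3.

A1

The tenth's letter: C down three letter names plus an octave → A.
A major tenth is 16 semitones; 16 semitones down from C#3 gives A1.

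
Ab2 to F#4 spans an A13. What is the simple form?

Take out an octave (7 from the number): 13 − 7 = 6.
That makes an augmented thirteenth a compound augmented sixth — an octave plus an augmented sixth.

A6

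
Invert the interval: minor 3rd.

The rule of nine gives the new number: 9 − 3 = 6, so a third becomes a sixth.
Quality inverts too: minor becomes major. That makes the inversion a major sixth.

M6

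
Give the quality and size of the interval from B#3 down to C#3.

major seventh

Descending from B#3 to C#3 is the same interval as ascending C#3 to B#3.
C to B spans seven letter names (C-D-E-F-G-A-B) — that makes it a seventh of some quality.
C#3 to B#3 is 11 semitones, matching the major seventh exactly, so the quality is major.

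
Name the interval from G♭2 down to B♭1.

minor 6th

Descending from Gb2 to Bb1 is the same interval as ascending Bb1 to Gb2.
B to G spans six letter names (B-C-D-E-F-G): a sixth.
At 8 semitones, Bb1→Gb2 falls one short of a major sixth: minor.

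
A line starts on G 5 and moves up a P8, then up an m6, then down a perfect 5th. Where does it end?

A flat 6

A perfect octave up from G5 is G6.
Up a minor sixth from G6: Eb7 (8 semitones up).
A perfect fifth down from Eb7 is Ab6.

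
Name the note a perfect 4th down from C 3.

Counting four letter names down from C lands on G.
A perfect fourth is 5 semitones; 5 semitones down from C3 gives G2.

G 2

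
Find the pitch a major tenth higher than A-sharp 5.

The tenth's letter: A up three letter names plus an octave → C.
Moving 16 semitones up from A#5 (the size of a major tenth) reaches C##7.

C-double-sharp 7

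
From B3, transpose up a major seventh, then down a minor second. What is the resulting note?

G##4

Up a major seventh from B3: A#4 (11 semitones up).
Down a minor second from A#4: G##4 (1 semitone down).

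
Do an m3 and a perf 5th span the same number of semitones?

A minor third spans 3 semitones; a perfect fifth spans 7 semitones. They differ by 4.

No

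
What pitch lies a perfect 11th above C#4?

F#5

The eleventh's letter: C up four letter names plus an octave → F.
A perfect eleventh is 17 semitones; 17 semitones up from C#4 gives F#5.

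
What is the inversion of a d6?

The rule of nine gives the new number: 9 − 6 = 3, so a sixth becomes a third.
Quality inverts too: diminished becomes augmented. That makes the inversion an augmented third.

augmented 3rd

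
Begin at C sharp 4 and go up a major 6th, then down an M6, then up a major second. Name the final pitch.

A major sixth up from C#4 is A#4.
Down a major sixth from A#4: C#4 (9 semitones down).
C#4 up a major second → D#4 (2 semitones).

D sharp 4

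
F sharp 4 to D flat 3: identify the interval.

Descending from F#4 to Db3 is the same interval as ascending Db3 to F#4.
D to F spans three letter names (D-E-F), plus an octave — that makes it a tenth of some quality.
The major tenth is 16 semitones; here we have 17, one semitone wider: augmented.
(Equivalently, a compound augmented third: an augmented third plus an octave.)

augmented 10th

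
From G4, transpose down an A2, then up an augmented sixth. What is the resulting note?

D5

An augmented second down from G4 is Fb4.
An augmented sixth up from Fb4 is D5.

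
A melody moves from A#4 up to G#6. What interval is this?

A to G spans seven letter names (A-B-C-D-E-F-G), plus an octave — that makes it a fourteenth of some quality.
A#4 to G#6 is 22 semitones, a half step short of the major fourteenth (23), so this is minor.
(Equivalently, a compound minor seventh: a minor seventh plus an octave.)

m14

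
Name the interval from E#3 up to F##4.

major ninth

E to F spans two letter names (E-F), plus an octave, so the interval is some kind of ninth.
E#3 to F##4 is 14 semitones, matching the major ninth exactly, so the quality is major.
(Equivalently, a compound major second: a major second plus an octave.)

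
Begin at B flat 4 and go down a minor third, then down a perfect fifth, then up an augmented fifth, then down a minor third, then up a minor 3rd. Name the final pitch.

A minor third down from Bb4 is G4.
Down a perfect fifth from G4: C4 (7 semitones down).
C4 up an augmented fifth → G#4 (8 semitones).
G#4 down a minor third → E#4 (3 semitones).
Up a minor third from E#4: G#4 (3 semitones up).

G sharp 4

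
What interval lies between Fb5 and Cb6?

perfect fifth

F to C spans five letter names (F-G-A-B-C) — that makes it a fifth of some quality.
The perfect fifth spans 7 semitones, and Fb5 to Cb6 is exactly 7 semitones — so this is a perfect fifth.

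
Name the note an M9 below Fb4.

Two letters down from F (plus an octave) reaches E.
A major ninth spans 14 semitones, so from Fb4 the target pitch is Ebb3.

Ebb3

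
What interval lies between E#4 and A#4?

E to A spans four letter names (E-F-G-A), so the interval is some kind of fourth.
Counting semitones, E#4→A#4 is 5, which is the perfect fourth.

P4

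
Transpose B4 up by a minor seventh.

Counting seven letter names up from B lands on A.
A minor seventh is 10 semitones; 10 semitones up from B4 gives A5.

A5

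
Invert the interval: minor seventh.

Inverted interval numbers add to nine, so a seventh pairs with a second (7 + 2 = 9).
And minor becomes major under inversion, so we get a major second.

major second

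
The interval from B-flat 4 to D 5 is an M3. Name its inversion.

minor sixth

Interval numbers invert to sum to nine: 3 + 6 = 9, so a third inverts to a sixth.
The quality also flips — major becomes minor — giving a minor sixth.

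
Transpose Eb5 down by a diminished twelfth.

Five letters down from E (plus an octave) reaches A.
A diminished twelfth is 18 semitones; 18 semitones down from Eb5 gives A3.

A3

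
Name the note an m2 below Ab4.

G4

The second takes the letter from A down to G.
A minor second is 1 semitone; 1 semitone down from Ab4 gives G4.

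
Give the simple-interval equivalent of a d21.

diminished 7th

Take out 2 octaves (14 from the number): 21 − 14 = 7.
So a diminished twenty-first is 2 octaves plus a diminished seventh. The quality is unchanged.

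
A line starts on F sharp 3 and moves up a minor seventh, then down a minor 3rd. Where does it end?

A minor seventh up from F#3 is E4.
E4 down a minor third → C#4 (3 semitones).

C sharp 4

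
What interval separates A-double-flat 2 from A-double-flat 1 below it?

Descending from Abb2 to Abb1 is the same interval as ascending Abb1 to Abb2.
A to A is the same letter name, plus an octave: an octave.
Abb1 to Abb2 is 12 semitones, matching the perfect octave exactly, so the quality is perfect.

P8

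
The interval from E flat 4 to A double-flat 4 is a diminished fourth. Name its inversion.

A5

Inverted interval numbers add to nine, so a fourth pairs with a fifth (4 + 5 = 9).
And diminished becomes augmented under inversion, so we get an augmented fifth.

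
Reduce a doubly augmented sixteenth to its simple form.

Subtracting seven from the interval number removes an octave: 16 − 14 = 2.
Quality carries through unchanged, so the simple form is a doubly augmented second.

AA2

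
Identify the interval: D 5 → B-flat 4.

Descending from D5 to Bb4 is the same interval as ascending Bb4 to D5.
B to D spans three letter names (B-C-D) — that makes it a third of some quality.
The major third spans 4 semitones, and Bb4 to D5 is exactly 4 semitones — so this is a major third.

major 3rd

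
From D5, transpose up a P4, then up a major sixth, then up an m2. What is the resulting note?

D5 up a perfect fourth → G5 (5 semitones).
Up a major sixth from G5: E6 (9 semitones up).
E6 up a minor second → F6 (1 semitone).

F6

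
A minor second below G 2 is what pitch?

Two letter names down from G: F.
A minor second spans 1 semitone, so from G2 the target pitch is F#2.

F-sharp 2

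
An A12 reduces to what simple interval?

Each octave removed subtracts seven from the number: 12 − 7 = 5.
So an augmented twelfth is an octave plus an augmented fifth. The quality is unchanged.

A5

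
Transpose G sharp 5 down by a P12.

Counting five letter names plus an octave down from G lands on C.
A perfect twelfth spans 19 semitones, so from G#5 the target pitch is C#4.

C sharp 4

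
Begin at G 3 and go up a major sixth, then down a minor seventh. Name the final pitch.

F sharp 3

G3 up a major sixth → E4 (9 semitones).
A minor seventh down from E4 is F#3.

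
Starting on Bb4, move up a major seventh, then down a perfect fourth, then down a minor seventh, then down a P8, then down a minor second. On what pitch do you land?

E#3

A major seventh up from Bb4 is A5.
A5 down a perfect fourth → E5 (5 semitones).
E5 down a minor seventh → F#4 (10 semitones).
A perfect octave down from F#4 is F#3.
Down a minor second from F#3: E#3 (1 semitone down).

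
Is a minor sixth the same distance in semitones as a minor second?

A minor sixth spans 8 semitones; a minor second spans 1 semitone. They differ by 7.

No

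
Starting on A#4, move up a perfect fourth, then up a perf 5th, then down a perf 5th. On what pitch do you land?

Up a perfect fourth from A#4: D#5 (5 semitones up).
A perfect fifth up from D#5 is A#5.
Down a perfect fifth from A#5: D#5 (7 semitones down).

D#5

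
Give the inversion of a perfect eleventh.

perfect 5th

First reduce the compound perfect eleventh to its simple form, a perfect fourth.
Inverted interval numbers add to nine, so a fourth pairs with a fifth (4 + 5 = 9).
Quality inverts too: perfect stays perfect. That makes the inversion a perfect fifth.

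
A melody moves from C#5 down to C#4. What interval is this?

Descending from C#5 to C#4 is the same interval as ascending C#4 to C#5.
C to C is the same letter name, plus an octave — that makes it an octave of some quality.
C#4 to C#5 is 12 semitones, matching the perfect octave exactly, so the quality is perfect.

P8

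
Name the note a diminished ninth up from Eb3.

Fbb4

Two letters up from E (plus an octave) reaches F.
A diminished ninth spans 12 semitones, so from Eb3 the target pitch is Fbb4.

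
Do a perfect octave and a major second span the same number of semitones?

No

A perfect octave spans 12 semitones; a major second spans 2 semitones. They differ by 10.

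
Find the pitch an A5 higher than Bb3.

F#4

Five letter names up from B: F.
An augmented fifth spans 8 semitones, so from Bb3 the target pitch is F#4.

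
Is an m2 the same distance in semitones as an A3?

A minor second spans 1 semitone; an augmented third spans 5 semitones. They differ by 4.

No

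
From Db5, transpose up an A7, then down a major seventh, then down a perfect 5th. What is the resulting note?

Up an augmented seventh from Db5: C#6 (12 semitones up).
A major seventh down from C#6 is D5.
A perfect fifth down from D5 is G4.

G4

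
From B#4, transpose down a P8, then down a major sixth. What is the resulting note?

B#4 down a perfect octave → B#3 (12 semitones).
B#3 down a major sixth → D#3 (9 semitones).

D#3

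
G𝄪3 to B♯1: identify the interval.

Descending from G##3 to B#1 is the same interval as ascending B#1 to G##3.
B to G spans six letter names (B-C-D-E-F-G), plus an octave — that makes it a thirteenth of some quality.
The major thirteenth spans 21 semitones, and B#1 to G##3 is exactly 21 semitones — so this is a major thirteenth.
(Equivalently, a compound major sixth: a major sixth plus an octave.)

major 13th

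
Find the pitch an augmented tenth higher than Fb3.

A4

Counting three letter names plus an octave up from F lands on A.
Moving 17 semitones up from Fb3 (the size of an augmented tenth) reaches A4.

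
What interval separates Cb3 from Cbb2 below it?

augmented octave

Descending from Cb3 to Cbb2 is the same interval as ascending Cbb2 to Cb3.
C to C is the same letter name, plus an octave — that makes it an octave of some quality.
A perfect octave would be 12 semitones; Cbb2 to Cb3 is 13, one semitone wider, so the interval is augmented.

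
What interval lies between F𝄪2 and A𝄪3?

M10

F to A spans three letter names (F-G-A), plus an octave: a tenth.
Counting semitones, F##2→A##3 is 16, which is the major tenth.
(Equivalently, a compound major third: a major third plus an octave.)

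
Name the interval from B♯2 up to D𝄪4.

major 10th

B to D spans three letter names (B-C-D), plus an octave — that makes it a tenth of some quality.
B#2 to D##4 is 16 semitones, matching the major tenth exactly, so the quality is major.
(Equivalently, a compound major third: a major third plus an octave.)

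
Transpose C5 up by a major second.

D5

Counting two letter names up from C lands on D.
A major second is 2 semitones; 2 semitones up from C5 gives D5.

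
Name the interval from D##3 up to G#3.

diminished fourth

D to G spans four letter names (D-E-F-G): a fourth.
A perfect fourth would be 5 semitones; D##3 to G#3 is 4, one semitone narrower, so the interval is diminished.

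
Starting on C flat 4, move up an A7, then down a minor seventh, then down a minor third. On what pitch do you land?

A sharp 3

Cb4 up an augmented seventh → B4 (12 semitones).
Down a minor seventh from B4: C#4 (10 semitones down).
Down a minor third from C#4: A#3 (3 semitones down).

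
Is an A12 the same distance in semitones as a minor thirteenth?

Yes

Both span 20 semitones: an augmented twelfth and a minor thirteenth are the same chromatic distance.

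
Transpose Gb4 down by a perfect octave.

The letter stays G (same as the start), shifted an octave down.
Moving 12 semitones down from Gb4 (the size of a perfect octave) reaches Gb3.

Gb3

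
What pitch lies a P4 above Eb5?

Counting four letter names up from E lands on A.
Moving 5 semitones up from Eb5 (the size of a perfect fourth) reaches Ab5.

Ab5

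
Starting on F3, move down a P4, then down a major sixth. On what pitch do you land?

F3 down a perfect fourth → C3 (5 semitones).
Down a major sixth from C3: Eb2 (9 semitones down).

Eb2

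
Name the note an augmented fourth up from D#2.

Four letter names up from D: G.
An augmented fourth is 6 semitones; 6 semitones up from D#2 gives G##2.

G##2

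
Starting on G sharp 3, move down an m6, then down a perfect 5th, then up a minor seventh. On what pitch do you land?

Down a minor sixth from G#3: B#2 (8 semitones down).
A perfect fifth down from B#2 is E#2.
Up a minor seventh from E#2: D#3 (10 semitones up).

D sharp 3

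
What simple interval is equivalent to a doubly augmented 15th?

doubly augmented octave

Take out an octave (7 from the number): 15 − 7 = 8.
So a doubly augmented fifteenth is an octave plus a doubly augmented octave. The quality is unchanged.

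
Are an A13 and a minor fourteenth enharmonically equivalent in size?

An augmented thirteenth = 22 semitones = a minor fourteenth; enharmonically equal.

Yes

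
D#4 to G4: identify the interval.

d4

D to G spans four letter names (D-E-F-G) — that makes it a fourth of some quality.
D#4 to G4 spans 4 semitones — one semitone narrower than the perfect fourth (5) — giving a diminished fourth.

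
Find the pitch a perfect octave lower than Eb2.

Eb1

An octave keeps the letter name E, an octave down from E.
A perfect octave is 12 semitones; 12 semitones down from Eb2 gives Eb1.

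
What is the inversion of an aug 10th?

First reduce the compound augmented tenth to its simple form, an augmented third.
The rule of nine gives the new number: 9 − 3 = 6, so a third becomes a sixth.
Quality inverts too: augmented becomes diminished. That makes the inversion a diminished sixth.

diminished 6th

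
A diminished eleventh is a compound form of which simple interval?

diminished 4th

Subtracting seven from the interval number removes an octave: 11 − 7 = 4.
Quality carries through unchanged, so the simple form is a diminished fourth.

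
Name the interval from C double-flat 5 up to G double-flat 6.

perfect twelfth

C to G spans five letter names (C-D-E-F-G), plus an octave — that makes it a twelfth of some quality.
Cbb5 to Gbb6 is 19 semitones, matching the perfect twelfth exactly, so the quality is perfect.
(Equivalently, a compound perfect fifth: a perfect fifth plus an octave.)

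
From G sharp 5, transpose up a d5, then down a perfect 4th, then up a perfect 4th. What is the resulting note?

Up a diminished fifth from G#5: D6 (6 semitones up).
A perfect fourth down from D6 is A5.
A5 up a perfect fourth → D6 (5 semitones).

D 6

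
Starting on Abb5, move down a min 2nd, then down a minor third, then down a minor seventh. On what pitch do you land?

F4

A minor second down from Abb5 is Gb5.
Down a minor third from Gb5: Eb5 (3 semitones down).
Eb5 down a minor seventh → F4 (10 semitones).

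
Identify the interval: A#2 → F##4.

major 13th

A to F spans six letter names (A-B-C-D-E-F), plus an octave — that makes it a thirteenth of some quality.
A#2 to F##4 is 21 semitones, matching the major thirteenth exactly, so the quality is major.
(Equivalently, a compound major sixth: a major sixth plus an octave.)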